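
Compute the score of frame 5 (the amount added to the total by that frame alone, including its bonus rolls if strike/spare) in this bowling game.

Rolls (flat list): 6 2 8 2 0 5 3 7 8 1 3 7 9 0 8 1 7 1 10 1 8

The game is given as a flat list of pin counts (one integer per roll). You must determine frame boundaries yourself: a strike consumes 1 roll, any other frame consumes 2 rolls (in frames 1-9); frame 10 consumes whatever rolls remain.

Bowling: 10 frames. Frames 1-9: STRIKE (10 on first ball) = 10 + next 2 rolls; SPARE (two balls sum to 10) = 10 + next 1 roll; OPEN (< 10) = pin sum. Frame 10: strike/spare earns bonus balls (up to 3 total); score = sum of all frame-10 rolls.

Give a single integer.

Frame 1: OPEN (6+2=8). Cumulative: 8
Frame 2: SPARE (8+2=10). 10 + next roll (0) = 10. Cumulative: 18
Frame 3: OPEN (0+5=5). Cumulative: 23
Frame 4: SPARE (3+7=10). 10 + next roll (8) = 18. Cumulative: 41
Frame 5: OPEN (8+1=9). Cumulative: 50
Frame 6: SPARE (3+7=10). 10 + next roll (9) = 19. Cumulative: 69
Frame 7: OPEN (9+0=9). Cumulative: 78

Answer: 9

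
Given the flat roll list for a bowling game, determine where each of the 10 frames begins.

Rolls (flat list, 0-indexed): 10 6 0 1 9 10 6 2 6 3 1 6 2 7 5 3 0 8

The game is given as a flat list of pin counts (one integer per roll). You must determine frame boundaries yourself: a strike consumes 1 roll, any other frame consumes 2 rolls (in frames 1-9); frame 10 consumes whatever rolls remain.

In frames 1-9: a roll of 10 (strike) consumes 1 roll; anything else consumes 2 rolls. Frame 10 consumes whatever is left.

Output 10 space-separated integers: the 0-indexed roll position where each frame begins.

Answer: 0 1 3 5 6 8 10 12 14 16

Derivation:
Frame 1 starts at roll index 0: roll=10 (strike), consumes 1 roll
Frame 2 starts at roll index 1: rolls=6,0 (sum=6), consumes 2 rolls
Frame 3 starts at roll index 3: rolls=1,9 (sum=10), consumes 2 rolls
Frame 4 starts at roll index 5: roll=10 (strike), consumes 1 roll
Frame 5 starts at roll index 6: rolls=6,2 (sum=8), consumes 2 rolls
Frame 6 starts at roll index 8: rolls=6,3 (sum=9), consumes 2 rolls
Frame 7 starts at roll index 10: rolls=1,6 (sum=7), consumes 2 rolls
Frame 8 starts at roll index 12: rolls=2,7 (sum=9), consumes 2 rolls
Frame 9 starts at roll index 14: rolls=5,3 (sum=8), consumes 2 rolls
Frame 10 starts at roll index 16: 2 remaining rolls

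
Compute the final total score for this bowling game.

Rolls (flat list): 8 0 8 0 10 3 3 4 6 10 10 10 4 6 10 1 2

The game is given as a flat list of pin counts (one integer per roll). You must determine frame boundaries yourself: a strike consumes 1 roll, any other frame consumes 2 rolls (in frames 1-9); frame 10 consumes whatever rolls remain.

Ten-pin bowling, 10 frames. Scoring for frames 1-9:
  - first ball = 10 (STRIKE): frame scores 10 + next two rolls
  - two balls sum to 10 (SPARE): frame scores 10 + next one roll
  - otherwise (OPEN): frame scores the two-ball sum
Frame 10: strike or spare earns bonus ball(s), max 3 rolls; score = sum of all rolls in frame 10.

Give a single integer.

Frame 1: OPEN (8+0=8). Cumulative: 8
Frame 2: OPEN (8+0=8). Cumulative: 16
Frame 3: STRIKE. 10 + next two rolls (3+3) = 16. Cumulative: 32
Frame 4: OPEN (3+3=6). Cumulative: 38
Frame 5: SPARE (4+6=10). 10 + next roll (10) = 20. Cumulative: 58
Frame 6: STRIKE. 10 + next two rolls (10+10) = 30. Cumulative: 88
Frame 7: STRIKE. 10 + next two rolls (10+4) = 24. Cumulative: 112
Frame 8: STRIKE. 10 + next two rolls (4+6) = 20. Cumulative: 132
Frame 9: SPARE (4+6=10). 10 + next roll (10) = 20. Cumulative: 152
Frame 10: STRIKE. Sum of all frame-10 rolls (10+1+2) = 13. Cumulative: 165

Answer: 165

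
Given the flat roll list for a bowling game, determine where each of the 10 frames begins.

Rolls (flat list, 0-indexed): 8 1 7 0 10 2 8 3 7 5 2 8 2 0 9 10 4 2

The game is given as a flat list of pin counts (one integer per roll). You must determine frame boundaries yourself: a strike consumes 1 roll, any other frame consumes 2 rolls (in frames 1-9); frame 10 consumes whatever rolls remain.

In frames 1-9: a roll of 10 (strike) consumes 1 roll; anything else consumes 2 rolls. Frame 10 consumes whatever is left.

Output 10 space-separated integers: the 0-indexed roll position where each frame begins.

Frame 1 starts at roll index 0: rolls=8,1 (sum=9), consumes 2 rolls
Frame 2 starts at roll index 2: rolls=7,0 (sum=7), consumes 2 rolls
Frame 3 starts at roll index 4: roll=10 (strike), consumes 1 roll
Frame 4 starts at roll index 5: rolls=2,8 (sum=10), consumes 2 rolls
Frame 5 starts at roll index 7: rolls=3,7 (sum=10), consumes 2 rolls
Frame 6 starts at roll index 9: rolls=5,2 (sum=7), consumes 2 rolls
Frame 7 starts at roll index 11: rolls=8,2 (sum=10), consumes 2 rolls
Frame 8 starts at roll index 13: rolls=0,9 (sum=9), consumes 2 rolls
Frame 9 starts at roll index 15: roll=10 (strike), consumes 1 roll
Frame 10 starts at roll index 16: 2 remaining rolls

Answer: 0 2 4 5 7 9 11 13 15 16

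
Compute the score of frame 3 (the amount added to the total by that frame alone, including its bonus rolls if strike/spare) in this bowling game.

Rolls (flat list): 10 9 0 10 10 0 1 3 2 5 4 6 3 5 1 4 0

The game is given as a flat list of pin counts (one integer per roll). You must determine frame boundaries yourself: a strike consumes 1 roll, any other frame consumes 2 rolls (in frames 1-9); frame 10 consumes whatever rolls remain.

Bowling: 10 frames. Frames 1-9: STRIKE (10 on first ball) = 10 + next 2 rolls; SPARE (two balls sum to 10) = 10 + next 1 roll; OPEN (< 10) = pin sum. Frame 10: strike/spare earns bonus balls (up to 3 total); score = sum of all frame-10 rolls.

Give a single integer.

Frame 1: STRIKE. 10 + next two rolls (9+0) = 19. Cumulative: 19
Frame 2: OPEN (9+0=9). Cumulative: 28
Frame 3: STRIKE. 10 + next two rolls (10+0) = 20. Cumulative: 48
Frame 4: STRIKE. 10 + next two rolls (0+1) = 11. Cumulative: 59
Frame 5: OPEN (0+1=1). Cumulative: 60

Answer: 20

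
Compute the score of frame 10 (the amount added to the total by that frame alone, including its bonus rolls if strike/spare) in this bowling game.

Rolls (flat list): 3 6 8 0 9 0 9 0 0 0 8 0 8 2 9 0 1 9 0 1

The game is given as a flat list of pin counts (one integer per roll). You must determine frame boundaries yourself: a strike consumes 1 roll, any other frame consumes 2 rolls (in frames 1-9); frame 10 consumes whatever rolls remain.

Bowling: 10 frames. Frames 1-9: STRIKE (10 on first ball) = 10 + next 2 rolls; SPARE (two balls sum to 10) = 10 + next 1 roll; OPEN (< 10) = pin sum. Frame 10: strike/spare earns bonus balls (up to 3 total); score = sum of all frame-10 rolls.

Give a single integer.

Answer: 1

Derivation:
Frame 1: OPEN (3+6=9). Cumulative: 9
Frame 2: OPEN (8+0=8). Cumulative: 17
Frame 3: OPEN (9+0=9). Cumulative: 26
Frame 4: OPEN (9+0=9). Cumulative: 35
Frame 5: OPEN (0+0=0). Cumulative: 35
Frame 6: OPEN (8+0=8). Cumulative: 43
Frame 7: SPARE (8+2=10). 10 + next roll (9) = 19. Cumulative: 62
Frame 8: OPEN (9+0=9). Cumulative: 71
Frame 9: SPARE (1+9=10). 10 + next roll (0) = 10. Cumulative: 81
Frame 10: OPEN. Sum of all frame-10 rolls (0+1) = 1. Cumulative: 82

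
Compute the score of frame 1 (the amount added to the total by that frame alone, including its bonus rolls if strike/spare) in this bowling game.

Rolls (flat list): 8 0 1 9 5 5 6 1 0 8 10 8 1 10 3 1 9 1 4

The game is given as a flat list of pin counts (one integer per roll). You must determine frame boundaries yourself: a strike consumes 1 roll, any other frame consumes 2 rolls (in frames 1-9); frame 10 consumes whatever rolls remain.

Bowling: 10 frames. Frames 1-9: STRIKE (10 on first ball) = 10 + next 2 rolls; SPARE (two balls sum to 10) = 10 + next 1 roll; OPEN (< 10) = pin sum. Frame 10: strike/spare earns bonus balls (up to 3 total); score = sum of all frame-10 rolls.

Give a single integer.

Answer: 8

Derivation:
Frame 1: OPEN (8+0=8). Cumulative: 8
Frame 2: SPARE (1+9=10). 10 + next roll (5) = 15. Cumulative: 23
Frame 3: SPARE (5+5=10). 10 + next roll (6) = 16. Cumulative: 39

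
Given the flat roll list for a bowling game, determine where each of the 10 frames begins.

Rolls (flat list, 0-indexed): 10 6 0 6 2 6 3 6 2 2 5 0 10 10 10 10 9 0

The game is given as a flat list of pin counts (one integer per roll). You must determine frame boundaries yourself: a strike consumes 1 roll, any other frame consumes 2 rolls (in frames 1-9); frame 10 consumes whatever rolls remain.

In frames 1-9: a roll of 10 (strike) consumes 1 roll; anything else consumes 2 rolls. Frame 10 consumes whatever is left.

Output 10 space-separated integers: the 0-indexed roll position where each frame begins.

Answer: 0 1 3 5 7 9 11 13 14 15

Derivation:
Frame 1 starts at roll index 0: roll=10 (strike), consumes 1 roll
Frame 2 starts at roll index 1: rolls=6,0 (sum=6), consumes 2 rolls
Frame 3 starts at roll index 3: rolls=6,2 (sum=8), consumes 2 rolls
Frame 4 starts at roll index 5: rolls=6,3 (sum=9), consumes 2 rolls
Frame 5 starts at roll index 7: rolls=6,2 (sum=8), consumes 2 rolls
Frame 6 starts at roll index 9: rolls=2,5 (sum=7), consumes 2 rolls
Frame 7 starts at roll index 11: rolls=0,10 (sum=10), consumes 2 rolls
Frame 8 starts at roll index 13: roll=10 (strike), consumes 1 roll
Frame 9 starts at roll index 14: roll=10 (strike), consumes 1 roll
Frame 10 starts at roll index 15: 3 remaining rolls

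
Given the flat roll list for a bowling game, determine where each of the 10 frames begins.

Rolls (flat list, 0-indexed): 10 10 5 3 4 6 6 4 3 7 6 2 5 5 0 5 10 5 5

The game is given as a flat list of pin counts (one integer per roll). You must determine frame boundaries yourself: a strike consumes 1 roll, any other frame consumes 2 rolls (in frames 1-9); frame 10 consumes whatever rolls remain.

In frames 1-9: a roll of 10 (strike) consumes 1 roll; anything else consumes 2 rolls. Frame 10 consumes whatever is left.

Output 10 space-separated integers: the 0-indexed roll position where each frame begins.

Frame 1 starts at roll index 0: roll=10 (strike), consumes 1 roll
Frame 2 starts at roll index 1: roll=10 (strike), consumes 1 roll
Frame 3 starts at roll index 2: rolls=5,3 (sum=8), consumes 2 rolls
Frame 4 starts at roll index 4: rolls=4,6 (sum=10), consumes 2 rolls
Frame 5 starts at roll index 6: rolls=6,4 (sum=10), consumes 2 rolls
Frame 6 starts at roll index 8: rolls=3,7 (sum=10), consumes 2 rolls
Frame 7 starts at roll index 10: rolls=6,2 (sum=8), consumes 2 rolls
Frame 8 starts at roll index 12: rolls=5,5 (sum=10), consumes 2 rolls
Frame 9 starts at roll index 14: rolls=0,5 (sum=5), consumes 2 rolls
Frame 10 starts at roll index 16: 3 remaining rolls

Answer: 0 1 2 4 6 8 10 12 14 16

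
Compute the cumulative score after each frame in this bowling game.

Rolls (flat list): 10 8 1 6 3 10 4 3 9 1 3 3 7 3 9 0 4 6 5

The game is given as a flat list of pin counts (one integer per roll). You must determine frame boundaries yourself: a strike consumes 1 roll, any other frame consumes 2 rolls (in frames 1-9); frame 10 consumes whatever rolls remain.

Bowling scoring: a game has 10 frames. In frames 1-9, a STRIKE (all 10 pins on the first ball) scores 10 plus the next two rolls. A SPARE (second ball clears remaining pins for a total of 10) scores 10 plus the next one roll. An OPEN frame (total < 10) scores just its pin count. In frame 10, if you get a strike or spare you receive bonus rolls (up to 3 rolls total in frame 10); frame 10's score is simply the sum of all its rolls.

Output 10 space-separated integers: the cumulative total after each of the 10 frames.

Answer: 19 28 37 54 61 74 80 99 108 123

Derivation:
Frame 1: STRIKE. 10 + next two rolls (8+1) = 19. Cumulative: 19
Frame 2: OPEN (8+1=9). Cumulative: 28
Frame 3: OPEN (6+3=9). Cumulative: 37
Frame 4: STRIKE. 10 + next two rolls (4+3) = 17. Cumulative: 54
Frame 5: OPEN (4+3=7). Cumulative: 61
Frame 6: SPARE (9+1=10). 10 + next roll (3) = 13. Cumulative: 74
Frame 7: OPEN (3+3=6). Cumulative: 80
Frame 8: SPARE (7+3=10). 10 + next roll (9) = 19. Cumulative: 99
Frame 9: OPEN (9+0=9). Cumulative: 108
Frame 10: SPARE. Sum of all frame-10 rolls (4+6+5) = 15. Cumulative: 123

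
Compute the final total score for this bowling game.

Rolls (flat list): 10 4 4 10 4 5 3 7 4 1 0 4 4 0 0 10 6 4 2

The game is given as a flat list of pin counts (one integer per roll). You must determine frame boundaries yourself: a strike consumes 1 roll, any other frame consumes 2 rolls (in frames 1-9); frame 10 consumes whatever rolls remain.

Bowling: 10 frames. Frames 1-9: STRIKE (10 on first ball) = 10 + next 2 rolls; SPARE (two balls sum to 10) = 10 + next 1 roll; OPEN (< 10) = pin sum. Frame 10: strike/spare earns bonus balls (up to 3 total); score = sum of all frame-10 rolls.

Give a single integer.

Answer: 109

Derivation:
Frame 1: STRIKE. 10 + next two rolls (4+4) = 18. Cumulative: 18
Frame 2: OPEN (4+4=8). Cumulative: 26
Frame 3: STRIKE. 10 + next two rolls (4+5) = 19. Cumulative: 45
Frame 4: OPEN (4+5=9). Cumulative: 54
Frame 5: SPARE (3+7=10). 10 + next roll (4) = 14. Cumulative: 68
Frame 6: OPEN (4+1=5). Cumulative: 73
Frame 7: OPEN (0+4=4). Cumulative: 77
Frame 8: OPEN (4+0=4). Cumulative: 81
Frame 9: SPARE (0+10=10). 10 + next roll (6) = 16. Cumulative: 97
Frame 10: SPARE. Sum of all frame-10 rolls (6+4+2) = 12. Cumulative: 109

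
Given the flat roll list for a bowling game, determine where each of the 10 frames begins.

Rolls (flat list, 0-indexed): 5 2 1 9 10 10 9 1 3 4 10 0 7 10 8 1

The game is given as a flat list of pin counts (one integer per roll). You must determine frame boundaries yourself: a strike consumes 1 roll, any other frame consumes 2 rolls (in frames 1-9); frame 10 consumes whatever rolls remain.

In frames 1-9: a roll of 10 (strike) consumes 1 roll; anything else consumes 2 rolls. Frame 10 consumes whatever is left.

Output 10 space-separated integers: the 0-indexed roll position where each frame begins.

Answer: 0 2 4 5 6 8 10 11 13 14

Derivation:
Frame 1 starts at roll index 0: rolls=5,2 (sum=7), consumes 2 rolls
Frame 2 starts at roll index 2: rolls=1,9 (sum=10), consumes 2 rolls
Frame 3 starts at roll index 4: roll=10 (strike), consumes 1 roll
Frame 4 starts at roll index 5: roll=10 (strike), consumes 1 roll
Frame 5 starts at roll index 6: rolls=9,1 (sum=10), consumes 2 rolls
Frame 6 starts at roll index 8: rolls=3,4 (sum=7), consumes 2 rolls
Frame 7 starts at roll index 10: roll=10 (strike), consumes 1 roll
Frame 8 starts at roll index 11: rolls=0,7 (sum=7), consumes 2 rolls
Frame 9 starts at roll index 13: roll=10 (strike), consumes 1 roll
Frame 10 starts at roll index 14: 2 remaining rolls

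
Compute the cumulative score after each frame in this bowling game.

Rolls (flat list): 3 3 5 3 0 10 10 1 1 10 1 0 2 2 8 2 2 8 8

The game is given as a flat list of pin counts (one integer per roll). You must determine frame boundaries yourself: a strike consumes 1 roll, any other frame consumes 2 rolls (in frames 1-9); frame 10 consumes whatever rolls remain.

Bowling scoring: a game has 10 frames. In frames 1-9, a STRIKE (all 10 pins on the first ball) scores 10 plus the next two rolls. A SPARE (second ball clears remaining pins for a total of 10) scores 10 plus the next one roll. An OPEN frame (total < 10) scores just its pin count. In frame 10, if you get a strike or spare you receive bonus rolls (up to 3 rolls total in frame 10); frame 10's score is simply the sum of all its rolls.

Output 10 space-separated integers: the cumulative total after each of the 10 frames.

Frame 1: OPEN (3+3=6). Cumulative: 6
Frame 2: OPEN (5+3=8). Cumulative: 14
Frame 3: SPARE (0+10=10). 10 + next roll (10) = 20. Cumulative: 34
Frame 4: STRIKE. 10 + next two rolls (1+1) = 12. Cumulative: 46
Frame 5: OPEN (1+1=2). Cumulative: 48
Frame 6: STRIKE. 10 + next two rolls (1+0) = 11. Cumulative: 59
Frame 7: OPEN (1+0=1). Cumulative: 60
Frame 8: OPEN (2+2=4). Cumulative: 64
Frame 9: SPARE (8+2=10). 10 + next roll (2) = 12. Cumulative: 76
Frame 10: SPARE. Sum of all frame-10 rolls (2+8+8) = 18. Cumulative: 94

Answer: 6 14 34 46 48 59 60 64 76 94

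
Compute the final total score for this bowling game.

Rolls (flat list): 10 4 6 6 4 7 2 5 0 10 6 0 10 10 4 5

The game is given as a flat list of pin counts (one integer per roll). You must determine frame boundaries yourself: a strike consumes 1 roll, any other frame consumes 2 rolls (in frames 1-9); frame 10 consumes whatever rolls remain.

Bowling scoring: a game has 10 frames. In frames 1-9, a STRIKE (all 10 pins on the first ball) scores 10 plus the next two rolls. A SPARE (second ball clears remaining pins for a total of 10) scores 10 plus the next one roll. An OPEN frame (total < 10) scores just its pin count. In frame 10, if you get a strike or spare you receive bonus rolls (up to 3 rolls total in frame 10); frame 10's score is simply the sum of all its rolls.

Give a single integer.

Frame 1: STRIKE. 10 + next two rolls (4+6) = 20. Cumulative: 20
Frame 2: SPARE (4+6=10). 10 + next roll (6) = 16. Cumulative: 36
Frame 3: SPARE (6+4=10). 10 + next roll (7) = 17. Cumulative: 53
Frame 4: OPEN (7+2=9). Cumulative: 62
Frame 5: OPEN (5+0=5). Cumulative: 67
Frame 6: STRIKE. 10 + next two rolls (6+0) = 16. Cumulative: 83
Frame 7: OPEN (6+0=6). Cumulative: 89
Frame 8: STRIKE. 10 + next two rolls (10+4) = 24. Cumulative: 113
Frame 9: STRIKE. 10 + next two rolls (4+5) = 19. Cumulative: 132
Frame 10: OPEN. Sum of all frame-10 rolls (4+5) = 9. Cumulative: 141

Answer: 141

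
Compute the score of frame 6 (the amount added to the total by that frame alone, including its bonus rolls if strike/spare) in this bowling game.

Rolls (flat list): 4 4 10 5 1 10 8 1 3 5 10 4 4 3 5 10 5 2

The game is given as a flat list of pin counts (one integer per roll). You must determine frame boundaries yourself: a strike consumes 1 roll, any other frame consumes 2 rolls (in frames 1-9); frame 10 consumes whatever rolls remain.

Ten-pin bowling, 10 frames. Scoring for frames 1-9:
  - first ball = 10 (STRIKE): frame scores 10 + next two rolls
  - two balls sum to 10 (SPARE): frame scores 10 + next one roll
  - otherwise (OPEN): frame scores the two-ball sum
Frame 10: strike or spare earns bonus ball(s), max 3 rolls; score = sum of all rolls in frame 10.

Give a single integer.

Answer: 8

Derivation:
Frame 1: OPEN (4+4=8). Cumulative: 8
Frame 2: STRIKE. 10 + next two rolls (5+1) = 16. Cumulative: 24
Frame 3: OPEN (5+1=6). Cumulative: 30
Frame 4: STRIKE. 10 + next two rolls (8+1) = 19. Cumulative: 49
Frame 5: OPEN (8+1=9). Cumulative: 58
Frame 6: OPEN (3+5=8). Cumulative: 66
Frame 7: STRIKE. 10 + next two rolls (4+4) = 18. Cumulative: 84
Frame 8: OPEN (4+4=8). Cumulative: 92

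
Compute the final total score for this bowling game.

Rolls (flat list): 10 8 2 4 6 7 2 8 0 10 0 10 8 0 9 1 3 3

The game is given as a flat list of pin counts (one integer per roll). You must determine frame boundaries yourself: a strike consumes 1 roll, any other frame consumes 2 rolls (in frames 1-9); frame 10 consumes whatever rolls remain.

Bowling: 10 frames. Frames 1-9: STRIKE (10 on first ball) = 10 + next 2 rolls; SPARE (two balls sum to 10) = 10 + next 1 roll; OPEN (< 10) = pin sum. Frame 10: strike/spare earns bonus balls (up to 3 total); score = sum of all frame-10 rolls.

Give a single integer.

Answer: 133

Derivation:
Frame 1: STRIKE. 10 + next two rolls (8+2) = 20. Cumulative: 20
Frame 2: SPARE (8+2=10). 10 + next roll (4) = 14. Cumulative: 34
Frame 3: SPARE (4+6=10). 10 + next roll (7) = 17. Cumulative: 51
Frame 4: OPEN (7+2=9). Cumulative: 60
Frame 5: OPEN (8+0=8). Cumulative: 68
Frame 6: STRIKE. 10 + next two rolls (0+10) = 20. Cumulative: 88
Frame 7: SPARE (0+10=10). 10 + next roll (8) = 18. Cumulative: 106
Frame 8: OPEN (8+0=8). Cumulative: 114
Frame 9: SPARE (9+1=10). 10 + next roll (3) = 13. Cumulative: 127
Frame 10: OPEN. Sum of all frame-10 rolls (3+3) = 6. Cumulative: 133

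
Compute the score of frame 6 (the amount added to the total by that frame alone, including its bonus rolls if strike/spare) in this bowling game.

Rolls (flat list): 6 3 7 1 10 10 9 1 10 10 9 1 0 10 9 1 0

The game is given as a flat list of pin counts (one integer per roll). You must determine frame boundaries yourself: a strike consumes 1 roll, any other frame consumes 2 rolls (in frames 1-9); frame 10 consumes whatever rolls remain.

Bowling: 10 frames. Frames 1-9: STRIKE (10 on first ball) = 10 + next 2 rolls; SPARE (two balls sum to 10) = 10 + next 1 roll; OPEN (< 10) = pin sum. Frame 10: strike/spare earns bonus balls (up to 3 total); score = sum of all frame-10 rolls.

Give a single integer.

Answer: 29

Derivation:
Frame 1: OPEN (6+3=9). Cumulative: 9
Frame 2: OPEN (7+1=8). Cumulative: 17
Frame 3: STRIKE. 10 + next two rolls (10+9) = 29. Cumulative: 46
Frame 4: STRIKE. 10 + next two rolls (9+1) = 20. Cumulative: 66
Frame 5: SPARE (9+1=10). 10 + next roll (10) = 20. Cumulative: 86
Frame 6: STRIKE. 10 + next two rolls (10+9) = 29. Cumulative: 115
Frame 7: STRIKE. 10 + next two rolls (9+1) = 20. Cumulative: 135
Frame 8: SPARE (9+1=10). 10 + next roll (0) = 10. Cumulative: 145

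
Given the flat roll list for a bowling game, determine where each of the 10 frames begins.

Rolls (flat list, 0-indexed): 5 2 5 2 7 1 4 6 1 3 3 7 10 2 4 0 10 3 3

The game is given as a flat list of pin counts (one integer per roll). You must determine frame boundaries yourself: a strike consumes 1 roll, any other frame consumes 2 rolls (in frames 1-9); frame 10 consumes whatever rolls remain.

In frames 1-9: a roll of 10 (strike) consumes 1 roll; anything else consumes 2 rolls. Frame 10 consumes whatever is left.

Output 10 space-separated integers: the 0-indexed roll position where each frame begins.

Answer: 0 2 4 6 8 10 12 13 15 17

Derivation:
Frame 1 starts at roll index 0: rolls=5,2 (sum=7), consumes 2 rolls
Frame 2 starts at roll index 2: rolls=5,2 (sum=7), consumes 2 rolls
Frame 3 starts at roll index 4: rolls=7,1 (sum=8), consumes 2 rolls
Frame 4 starts at roll index 6: rolls=4,6 (sum=10), consumes 2 rolls
Frame 5 starts at roll index 8: rolls=1,3 (sum=4), consumes 2 rolls
Frame 6 starts at roll index 10: rolls=3,7 (sum=10), consumes 2 rolls
Frame 7 starts at roll index 12: roll=10 (strike), consumes 1 roll
Frame 8 starts at roll index 13: rolls=2,4 (sum=6), consumes 2 rolls
Frame 9 starts at roll index 15: rolls=0,10 (sum=10), consumes 2 rolls
Frame 10 starts at roll index 17: 2 remaining rolls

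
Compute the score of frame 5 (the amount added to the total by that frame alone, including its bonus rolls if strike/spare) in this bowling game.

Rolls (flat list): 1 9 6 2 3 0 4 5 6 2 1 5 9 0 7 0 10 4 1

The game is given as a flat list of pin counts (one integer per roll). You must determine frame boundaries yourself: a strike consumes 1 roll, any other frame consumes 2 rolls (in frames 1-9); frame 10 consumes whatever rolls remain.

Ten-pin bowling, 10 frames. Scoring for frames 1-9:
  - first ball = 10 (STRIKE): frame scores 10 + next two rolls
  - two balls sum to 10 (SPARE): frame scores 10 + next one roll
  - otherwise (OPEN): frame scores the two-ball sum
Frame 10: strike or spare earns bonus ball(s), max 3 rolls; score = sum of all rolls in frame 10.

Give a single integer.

Frame 1: SPARE (1+9=10). 10 + next roll (6) = 16. Cumulative: 16
Frame 2: OPEN (6+2=8). Cumulative: 24
Frame 3: OPEN (3+0=3). Cumulative: 27
Frame 4: OPEN (4+5=9). Cumulative: 36
Frame 5: OPEN (6+2=8). Cumulative: 44
Frame 6: OPEN (1+5=6). Cumulative: 50
Frame 7: OPEN (9+0=9). Cumulative: 59

Answer: 8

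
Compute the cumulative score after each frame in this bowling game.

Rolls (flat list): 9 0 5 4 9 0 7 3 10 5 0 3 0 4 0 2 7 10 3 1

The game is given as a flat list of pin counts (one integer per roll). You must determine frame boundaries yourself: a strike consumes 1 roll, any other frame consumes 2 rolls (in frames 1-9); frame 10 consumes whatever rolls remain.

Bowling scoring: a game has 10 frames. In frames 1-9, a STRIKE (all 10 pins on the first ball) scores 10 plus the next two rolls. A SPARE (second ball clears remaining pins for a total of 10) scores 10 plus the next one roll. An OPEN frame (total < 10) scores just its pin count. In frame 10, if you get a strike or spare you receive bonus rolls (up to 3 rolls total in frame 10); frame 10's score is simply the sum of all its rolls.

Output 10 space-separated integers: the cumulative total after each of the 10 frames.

Answer: 9 18 27 47 62 67 70 74 83 97

Derivation:
Frame 1: OPEN (9+0=9). Cumulative: 9
Frame 2: OPEN (5+4=9). Cumulative: 18
Frame 3: OPEN (9+0=9). Cumulative: 27
Frame 4: SPARE (7+3=10). 10 + next roll (10) = 20. Cumulative: 47
Frame 5: STRIKE. 10 + next two rolls (5+0) = 15. Cumulative: 62
Frame 6: OPEN (5+0=5). Cumulative: 67
Frame 7: OPEN (3+0=3). Cumulative: 70
Frame 8: OPEN (4+0=4). Cumulative: 74
Frame 9: OPEN (2+7=9). Cumulative: 83
Frame 10: STRIKE. Sum of all frame-10 rolls (10+3+1) = 14. Cumulative: 97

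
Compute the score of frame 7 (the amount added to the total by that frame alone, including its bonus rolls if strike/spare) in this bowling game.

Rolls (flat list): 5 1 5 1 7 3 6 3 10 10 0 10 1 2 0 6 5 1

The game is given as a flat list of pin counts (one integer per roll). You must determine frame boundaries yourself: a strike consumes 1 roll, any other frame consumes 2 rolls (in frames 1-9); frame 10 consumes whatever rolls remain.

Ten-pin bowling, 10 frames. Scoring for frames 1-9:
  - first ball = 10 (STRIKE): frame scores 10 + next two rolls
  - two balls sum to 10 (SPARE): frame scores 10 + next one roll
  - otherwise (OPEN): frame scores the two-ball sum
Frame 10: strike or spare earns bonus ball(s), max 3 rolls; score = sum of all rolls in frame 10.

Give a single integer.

Frame 1: OPEN (5+1=6). Cumulative: 6
Frame 2: OPEN (5+1=6). Cumulative: 12
Frame 3: SPARE (7+3=10). 10 + next roll (6) = 16. Cumulative: 28
Frame 4: OPEN (6+3=9). Cumulative: 37
Frame 5: STRIKE. 10 + next two rolls (10+0) = 20. Cumulative: 57
Frame 6: STRIKE. 10 + next two rolls (0+10) = 20. Cumulative: 77
Frame 7: SPARE (0+10=10). 10 + next roll (1) = 11. Cumulative: 88
Frame 8: OPEN (1+2=3). Cumulative: 91
Frame 9: OPEN (0+6=6). Cumulative: 97

Answer: 11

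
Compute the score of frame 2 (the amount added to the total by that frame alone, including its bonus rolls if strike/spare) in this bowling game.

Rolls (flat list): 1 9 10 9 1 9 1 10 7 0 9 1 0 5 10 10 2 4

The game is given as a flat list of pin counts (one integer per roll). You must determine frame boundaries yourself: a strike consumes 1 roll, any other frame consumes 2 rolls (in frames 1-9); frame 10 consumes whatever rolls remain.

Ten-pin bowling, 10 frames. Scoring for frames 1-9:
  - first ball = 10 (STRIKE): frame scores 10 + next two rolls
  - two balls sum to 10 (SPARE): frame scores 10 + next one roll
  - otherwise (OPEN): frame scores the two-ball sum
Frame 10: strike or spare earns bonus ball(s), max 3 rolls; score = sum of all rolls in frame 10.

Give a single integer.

Frame 1: SPARE (1+9=10). 10 + next roll (10) = 20. Cumulative: 20
Frame 2: STRIKE. 10 + next two rolls (9+1) = 20. Cumulative: 40
Frame 3: SPARE (9+1=10). 10 + next roll (9) = 19. Cumulative: 59
Frame 4: SPARE (9+1=10). 10 + next roll (10) = 20. Cumulative: 79

Answer: 20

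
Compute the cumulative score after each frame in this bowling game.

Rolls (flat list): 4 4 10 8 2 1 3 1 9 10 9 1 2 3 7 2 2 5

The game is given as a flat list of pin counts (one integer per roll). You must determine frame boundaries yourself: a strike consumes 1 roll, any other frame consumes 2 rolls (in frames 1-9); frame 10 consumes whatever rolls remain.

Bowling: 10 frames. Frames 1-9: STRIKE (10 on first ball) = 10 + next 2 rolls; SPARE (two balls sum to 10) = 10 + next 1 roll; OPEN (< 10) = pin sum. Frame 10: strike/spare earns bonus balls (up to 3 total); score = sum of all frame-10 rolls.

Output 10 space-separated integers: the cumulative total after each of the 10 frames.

Answer: 8 28 39 43 63 83 95 100 109 116

Derivation:
Frame 1: OPEN (4+4=8). Cumulative: 8
Frame 2: STRIKE. 10 + next two rolls (8+2) = 20. Cumulative: 28
Frame 3: SPARE (8+2=10). 10 + next roll (1) = 11. Cumulative: 39
Frame 4: OPEN (1+3=4). Cumulative: 43
Frame 5: SPARE (1+9=10). 10 + next roll (10) = 20. Cumulative: 63
Frame 6: STRIKE. 10 + next two rolls (9+1) = 20. Cumulative: 83
Frame 7: SPARE (9+1=10). 10 + next roll (2) = 12. Cumulative: 95
Frame 8: OPEN (2+3=5). Cumulative: 100
Frame 9: OPEN (7+2=9). Cumulative: 109
Frame 10: OPEN. Sum of all frame-10 rolls (2+5) = 7. Cumulative: 116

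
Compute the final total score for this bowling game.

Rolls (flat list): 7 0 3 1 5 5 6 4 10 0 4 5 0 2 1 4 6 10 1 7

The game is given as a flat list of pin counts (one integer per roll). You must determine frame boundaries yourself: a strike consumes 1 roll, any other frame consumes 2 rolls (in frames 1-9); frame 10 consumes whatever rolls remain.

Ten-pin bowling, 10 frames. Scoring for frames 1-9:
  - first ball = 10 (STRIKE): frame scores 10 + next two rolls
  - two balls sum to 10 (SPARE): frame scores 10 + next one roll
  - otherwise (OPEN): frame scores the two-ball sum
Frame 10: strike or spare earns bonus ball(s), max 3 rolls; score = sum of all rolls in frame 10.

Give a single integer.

Frame 1: OPEN (7+0=7). Cumulative: 7
Frame 2: OPEN (3+1=4). Cumulative: 11
Frame 3: SPARE (5+5=10). 10 + next roll (6) = 16. Cumulative: 27
Frame 4: SPARE (6+4=10). 10 + next roll (10) = 20. Cumulative: 47
Frame 5: STRIKE. 10 + next two rolls (0+4) = 14. Cumulative: 61
Frame 6: OPEN (0+4=4). Cumulative: 65
Frame 7: OPEN (5+0=5). Cumulative: 70
Frame 8: OPEN (2+1=3). Cumulative: 73
Frame 9: SPARE (4+6=10). 10 + next roll (10) = 20. Cumulative: 93
Frame 10: STRIKE. Sum of all frame-10 rolls (10+1+7) = 18. Cumulative: 111

Answer: 111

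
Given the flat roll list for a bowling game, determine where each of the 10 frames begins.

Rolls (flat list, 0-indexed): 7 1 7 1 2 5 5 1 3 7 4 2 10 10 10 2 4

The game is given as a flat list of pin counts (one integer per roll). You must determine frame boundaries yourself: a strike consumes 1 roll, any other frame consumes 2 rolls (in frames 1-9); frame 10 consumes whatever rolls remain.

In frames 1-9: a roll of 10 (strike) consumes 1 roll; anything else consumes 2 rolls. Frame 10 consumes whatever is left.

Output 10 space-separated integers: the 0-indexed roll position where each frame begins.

Answer: 0 2 4 6 8 10 12 13 14 15

Derivation:
Frame 1 starts at roll index 0: rolls=7,1 (sum=8), consumes 2 rolls
Frame 2 starts at roll index 2: rolls=7,1 (sum=8), consumes 2 rolls
Frame 3 starts at roll index 4: rolls=2,5 (sum=7), consumes 2 rolls
Frame 4 starts at roll index 6: rolls=5,1 (sum=6), consumes 2 rolls
Frame 5 starts at roll index 8: rolls=3,7 (sum=10), consumes 2 rolls
Frame 6 starts at roll index 10: rolls=4,2 (sum=6), consumes 2 rolls
Frame 7 starts at roll index 12: roll=10 (strike), consumes 1 roll
Frame 8 starts at roll index 13: roll=10 (strike), consumes 1 roll
Frame 9 starts at roll index 14: roll=10 (strike), consumes 1 roll
Frame 10 starts at roll index 15: 2 remaining rolls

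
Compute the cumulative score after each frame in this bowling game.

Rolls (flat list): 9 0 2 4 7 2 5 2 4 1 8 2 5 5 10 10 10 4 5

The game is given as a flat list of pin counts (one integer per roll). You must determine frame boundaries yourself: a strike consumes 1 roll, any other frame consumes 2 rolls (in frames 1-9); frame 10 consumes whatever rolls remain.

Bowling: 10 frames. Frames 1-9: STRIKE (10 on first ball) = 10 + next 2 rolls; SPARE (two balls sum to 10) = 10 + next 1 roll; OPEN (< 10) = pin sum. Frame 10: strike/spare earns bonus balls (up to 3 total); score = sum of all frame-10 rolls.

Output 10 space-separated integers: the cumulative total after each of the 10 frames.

Answer: 9 15 24 31 36 51 71 101 125 144

Derivation:
Frame 1: OPEN (9+0=9). Cumulative: 9
Frame 2: OPEN (2+4=6). Cumulative: 15
Frame 3: OPEN (7+2=9). Cumulative: 24
Frame 4: OPEN (5+2=7). Cumulative: 31
Frame 5: OPEN (4+1=5). Cumulative: 36
Frame 6: SPARE (8+2=10). 10 + next roll (5) = 15. Cumulative: 51
Frame 7: SPARE (5+5=10). 10 + next roll (10) = 20. Cumulative: 71
Frame 8: STRIKE. 10 + next two rolls (10+10) = 30. Cumulative: 101
Frame 9: STRIKE. 10 + next two rolls (10+4) = 24. Cumulative: 125
Frame 10: STRIKE. Sum of all frame-10 rolls (10+4+5) = 19. Cumulative: 144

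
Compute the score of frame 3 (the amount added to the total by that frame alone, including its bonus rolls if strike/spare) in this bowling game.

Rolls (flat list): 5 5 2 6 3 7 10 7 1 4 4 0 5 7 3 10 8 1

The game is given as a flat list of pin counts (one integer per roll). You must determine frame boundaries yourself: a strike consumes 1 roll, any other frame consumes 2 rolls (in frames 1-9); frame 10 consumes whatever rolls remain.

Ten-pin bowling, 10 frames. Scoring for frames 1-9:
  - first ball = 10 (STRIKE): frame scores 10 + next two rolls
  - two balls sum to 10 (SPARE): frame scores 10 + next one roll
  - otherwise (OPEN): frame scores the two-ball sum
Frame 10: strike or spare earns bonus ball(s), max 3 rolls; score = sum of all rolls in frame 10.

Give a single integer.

Answer: 20

Derivation:
Frame 1: SPARE (5+5=10). 10 + next roll (2) = 12. Cumulative: 12
Frame 2: OPEN (2+6=8). Cumulative: 20
Frame 3: SPARE (3+7=10). 10 + next roll (10) = 20. Cumulative: 40
Frame 4: STRIKE. 10 + next two rolls (7+1) = 18. Cumulative: 58
Frame 5: OPEN (7+1=8). Cumulative: 66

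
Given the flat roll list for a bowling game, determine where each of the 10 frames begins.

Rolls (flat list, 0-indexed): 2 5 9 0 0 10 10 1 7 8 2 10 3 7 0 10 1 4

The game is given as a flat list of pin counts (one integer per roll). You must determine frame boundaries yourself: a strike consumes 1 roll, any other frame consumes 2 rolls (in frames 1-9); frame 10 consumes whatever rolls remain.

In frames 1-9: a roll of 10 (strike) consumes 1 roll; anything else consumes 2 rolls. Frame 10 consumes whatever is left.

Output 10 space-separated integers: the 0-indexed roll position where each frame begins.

Frame 1 starts at roll index 0: rolls=2,5 (sum=7), consumes 2 rolls
Frame 2 starts at roll index 2: rolls=9,0 (sum=9), consumes 2 rolls
Frame 3 starts at roll index 4: rolls=0,10 (sum=10), consumes 2 rolls
Frame 4 starts at roll index 6: roll=10 (strike), consumes 1 roll
Frame 5 starts at roll index 7: rolls=1,7 (sum=8), consumes 2 rolls
Frame 6 starts at roll index 9: rolls=8,2 (sum=10), consumes 2 rolls
Frame 7 starts at roll index 11: roll=10 (strike), consumes 1 roll
Frame 8 starts at roll index 12: rolls=3,7 (sum=10), consumes 2 rolls
Frame 9 starts at roll index 14: rolls=0,10 (sum=10), consumes 2 rolls
Frame 10 starts at roll index 16: 2 remaining rolls

Answer: 0 2 4 6 7 9 11 12 14 16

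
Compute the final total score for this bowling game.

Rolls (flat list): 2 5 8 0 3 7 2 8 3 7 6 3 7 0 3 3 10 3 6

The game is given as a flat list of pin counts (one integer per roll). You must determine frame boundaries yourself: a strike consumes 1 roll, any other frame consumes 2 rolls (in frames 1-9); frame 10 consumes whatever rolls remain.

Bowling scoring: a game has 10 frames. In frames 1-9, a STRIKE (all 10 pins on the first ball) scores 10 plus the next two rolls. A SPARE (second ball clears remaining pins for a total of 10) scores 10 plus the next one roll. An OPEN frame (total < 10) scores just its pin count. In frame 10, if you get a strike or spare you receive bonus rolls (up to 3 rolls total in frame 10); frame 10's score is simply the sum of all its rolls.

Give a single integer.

Answer: 106

Derivation:
Frame 1: OPEN (2+5=7). Cumulative: 7
Frame 2: OPEN (8+0=8). Cumulative: 15
Frame 3: SPARE (3+7=10). 10 + next roll (2) = 12. Cumulative: 27
Frame 4: SPARE (2+8=10). 10 + next roll (3) = 13. Cumulative: 40
Frame 5: SPARE (3+7=10). 10 + next roll (6) = 16. Cumulative: 56
Frame 6: OPEN (6+3=9). Cumulative: 65
Frame 7: OPEN (7+0=7). Cumulative: 72
Frame 8: OPEN (3+3=6). Cumulative: 78
Frame 9: STRIKE. 10 + next two rolls (3+6) = 19. Cumulative: 97
Frame 10: OPEN. Sum of all frame-10 rolls (3+6) = 9. Cumulative: 106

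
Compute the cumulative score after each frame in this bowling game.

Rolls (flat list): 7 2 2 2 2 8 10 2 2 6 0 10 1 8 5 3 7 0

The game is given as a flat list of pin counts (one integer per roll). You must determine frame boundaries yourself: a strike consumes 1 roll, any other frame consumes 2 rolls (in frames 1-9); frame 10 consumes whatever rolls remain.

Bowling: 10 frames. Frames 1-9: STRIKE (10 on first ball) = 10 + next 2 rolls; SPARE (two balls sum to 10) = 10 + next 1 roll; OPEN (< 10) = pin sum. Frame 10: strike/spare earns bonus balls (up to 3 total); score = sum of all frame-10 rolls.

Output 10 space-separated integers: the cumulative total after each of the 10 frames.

Frame 1: OPEN (7+2=9). Cumulative: 9
Frame 2: OPEN (2+2=4). Cumulative: 13
Frame 3: SPARE (2+8=10). 10 + next roll (10) = 20. Cumulative: 33
Frame 4: STRIKE. 10 + next two rolls (2+2) = 14. Cumulative: 47
Frame 5: OPEN (2+2=4). Cumulative: 51
Frame 6: OPEN (6+0=6). Cumulative: 57
Frame 7: STRIKE. 10 + next two rolls (1+8) = 19. Cumulative: 76
Frame 8: OPEN (1+8=9). Cumulative: 85
Frame 9: OPEN (5+3=8). Cumulative: 93
Frame 10: OPEN. Sum of all frame-10 rolls (7+0) = 7. Cumulative: 100

Answer: 9 13 33 47 51 57 76 85 93 100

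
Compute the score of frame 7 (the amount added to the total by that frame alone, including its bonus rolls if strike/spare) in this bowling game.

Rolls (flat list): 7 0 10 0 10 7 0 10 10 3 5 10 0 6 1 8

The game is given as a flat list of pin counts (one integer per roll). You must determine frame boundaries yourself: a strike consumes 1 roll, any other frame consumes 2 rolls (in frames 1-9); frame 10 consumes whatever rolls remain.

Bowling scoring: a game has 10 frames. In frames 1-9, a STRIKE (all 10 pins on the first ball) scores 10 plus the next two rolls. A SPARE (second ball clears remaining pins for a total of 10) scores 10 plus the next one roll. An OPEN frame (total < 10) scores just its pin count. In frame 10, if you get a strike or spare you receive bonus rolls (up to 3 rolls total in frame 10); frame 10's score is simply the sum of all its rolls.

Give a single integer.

Answer: 8

Derivation:
Frame 1: OPEN (7+0=7). Cumulative: 7
Frame 2: STRIKE. 10 + next two rolls (0+10) = 20. Cumulative: 27
Frame 3: SPARE (0+10=10). 10 + next roll (7) = 17. Cumulative: 44
Frame 4: OPEN (7+0=7). Cumulative: 51
Frame 5: STRIKE. 10 + next two rolls (10+3) = 23. Cumulative: 74
Frame 6: STRIKE. 10 + next two rolls (3+5) = 18. Cumulative: 92
Frame 7: OPEN (3+5=8). Cumulative: 100
Frame 8: STRIKE. 10 + next two rolls (0+6) = 16. Cumulative: 116
Frame 9: OPEN (0+6=6). Cumulative: 122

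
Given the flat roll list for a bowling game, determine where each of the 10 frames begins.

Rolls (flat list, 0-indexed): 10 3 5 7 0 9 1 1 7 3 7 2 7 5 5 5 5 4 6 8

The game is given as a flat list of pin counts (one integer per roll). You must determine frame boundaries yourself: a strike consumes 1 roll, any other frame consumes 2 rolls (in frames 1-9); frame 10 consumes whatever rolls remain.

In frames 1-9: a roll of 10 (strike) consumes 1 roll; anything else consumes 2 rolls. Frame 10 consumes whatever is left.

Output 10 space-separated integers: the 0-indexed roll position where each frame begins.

Answer: 0 1 3 5 7 9 11 13 15 17

Derivation:
Frame 1 starts at roll index 0: roll=10 (strike), consumes 1 roll
Frame 2 starts at roll index 1: rolls=3,5 (sum=8), consumes 2 rolls
Frame 3 starts at roll index 3: rolls=7,0 (sum=7), consumes 2 rolls
Frame 4 starts at roll index 5: rolls=9,1 (sum=10), consumes 2 rolls
Frame 5 starts at roll index 7: rolls=1,7 (sum=8), consumes 2 rolls
Frame 6 starts at roll index 9: rolls=3,7 (sum=10), consumes 2 rolls
Frame 7 starts at roll index 11: rolls=2,7 (sum=9), consumes 2 rolls
Frame 8 starts at roll index 13: rolls=5,5 (sum=10), consumes 2 rolls
Frame 9 starts at roll index 15: rolls=5,5 (sum=10), consumes 2 rolls
Frame 10 starts at roll index 17: 3 remaining rolls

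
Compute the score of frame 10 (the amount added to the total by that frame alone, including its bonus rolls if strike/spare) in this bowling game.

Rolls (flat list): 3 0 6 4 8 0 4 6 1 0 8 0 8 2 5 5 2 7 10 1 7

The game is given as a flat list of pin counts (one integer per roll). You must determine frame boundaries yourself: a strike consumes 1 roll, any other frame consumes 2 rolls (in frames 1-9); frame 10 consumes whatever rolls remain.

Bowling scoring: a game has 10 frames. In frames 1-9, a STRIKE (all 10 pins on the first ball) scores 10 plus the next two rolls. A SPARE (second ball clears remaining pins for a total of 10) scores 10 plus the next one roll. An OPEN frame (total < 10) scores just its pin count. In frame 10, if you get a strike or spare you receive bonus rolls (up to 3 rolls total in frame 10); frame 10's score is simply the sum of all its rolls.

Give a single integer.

Answer: 18

Derivation:
Frame 1: OPEN (3+0=3). Cumulative: 3
Frame 2: SPARE (6+4=10). 10 + next roll (8) = 18. Cumulative: 21
Frame 3: OPEN (8+0=8). Cumulative: 29
Frame 4: SPARE (4+6=10). 10 + next roll (1) = 11. Cumulative: 40
Frame 5: OPEN (1+0=1). Cumulative: 41
Frame 6: OPEN (8+0=8). Cumulative: 49
Frame 7: SPARE (8+2=10). 10 + next roll (5) = 15. Cumulative: 64
Frame 8: SPARE (5+5=10). 10 + next roll (2) = 12. Cumulative: 76
Frame 9: OPEN (2+7=9). Cumulative: 85
Frame 10: STRIKE. Sum of all frame-10 rolls (10+1+7) = 18. Cumulative: 103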